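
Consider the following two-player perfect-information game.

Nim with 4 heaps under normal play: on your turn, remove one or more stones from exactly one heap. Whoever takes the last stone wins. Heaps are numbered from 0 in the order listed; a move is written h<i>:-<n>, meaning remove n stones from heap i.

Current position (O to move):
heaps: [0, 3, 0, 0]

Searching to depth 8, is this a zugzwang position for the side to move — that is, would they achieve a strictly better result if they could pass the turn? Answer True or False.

p1 O@[(0,3,0,0)]: h1:-1[(0,2,0,0)]-1 h1:-2[(0,1,0,0)]-1 h1:-3[(0,0,0,0)]+1*
p2 X@[(0,0,0,0)] terminal -1; root [(0,3,0,0)] d8
if O skipped the turn, X would face:
~ p1 X@[(0,3,0,0)]: h1:-1[(0,2,0,0)]-1 h1:-2[(0,1,0,0)]-1 h1:-3[(0,0,0,0)]+1*
~ p2 O@[(0,0,0,0)] terminal -1; root [(0,3,0,0)] d8
compare (O): move=+1 vs pass=-1

zugzwang((0,3,0,0), O) = False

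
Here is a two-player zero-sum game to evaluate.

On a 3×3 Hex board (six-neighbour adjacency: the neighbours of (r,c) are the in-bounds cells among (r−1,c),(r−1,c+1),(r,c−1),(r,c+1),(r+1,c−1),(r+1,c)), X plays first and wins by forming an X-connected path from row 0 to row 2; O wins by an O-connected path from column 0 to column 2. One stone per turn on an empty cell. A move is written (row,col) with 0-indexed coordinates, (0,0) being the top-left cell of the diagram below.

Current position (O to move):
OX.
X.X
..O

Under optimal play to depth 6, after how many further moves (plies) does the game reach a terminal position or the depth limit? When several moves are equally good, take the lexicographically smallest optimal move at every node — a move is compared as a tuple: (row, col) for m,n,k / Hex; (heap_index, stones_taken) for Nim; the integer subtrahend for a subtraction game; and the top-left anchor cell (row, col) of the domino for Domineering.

PV length from [OX./X.X/..O]: 4 plies

p1 O@[OX./X.X/..O]: (0,2)[OXO/X.X/..O]-1* (1,1)[OX./XOX/..O]-1 (2,0)[OX./X.X/O.O]-1 (2,1)[OX./X.X/.OO]-1
p2 X@[OXO/X.X/..O]: (1,1)[OXO/XXX/..O]+1* (2,0)[OXO/X.X/X.O]+1 (2,1)[OXO/X.X/.XO]+1
p3 O@[OXO/XXX/..O]: (2,0)[OXO/XXX/O.O]-1* (2,1)[OXO/XXX/.OO]-1
p4 X@[OXO/XXX/O.O]: (2,1)[OXO/XXX/OXO]+1*
p5 O@[OXO/XXX/OXO] terminal -1; root [OX./X.X/..O] d6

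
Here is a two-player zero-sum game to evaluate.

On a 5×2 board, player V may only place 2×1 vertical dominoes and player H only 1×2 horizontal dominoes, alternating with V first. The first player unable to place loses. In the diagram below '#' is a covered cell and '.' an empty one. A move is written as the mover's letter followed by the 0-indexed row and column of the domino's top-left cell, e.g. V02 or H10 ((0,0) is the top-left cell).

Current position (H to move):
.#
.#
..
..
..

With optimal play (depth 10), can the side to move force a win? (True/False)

H winning at [.#/.#/../../..]: True

[.#/.#/../../..] H move#1: H20:-1/.#/.#/##/../.., H30:+1/.#/.#/../##/..*, H40:-1/.#/.#/../../##
[.#/.#/../##/..] V move#2: V00:-1/##/##/../##/..*, V10:-1/.#/##/#./##/..
[##/##/../##/..] H move#3: H20:+1/##/##/##/##/..*, H40:+1/##/##/../##/##
[##/##/##/##/..] end (terminal -1, V#4); searched .#/.#/../../.. to 10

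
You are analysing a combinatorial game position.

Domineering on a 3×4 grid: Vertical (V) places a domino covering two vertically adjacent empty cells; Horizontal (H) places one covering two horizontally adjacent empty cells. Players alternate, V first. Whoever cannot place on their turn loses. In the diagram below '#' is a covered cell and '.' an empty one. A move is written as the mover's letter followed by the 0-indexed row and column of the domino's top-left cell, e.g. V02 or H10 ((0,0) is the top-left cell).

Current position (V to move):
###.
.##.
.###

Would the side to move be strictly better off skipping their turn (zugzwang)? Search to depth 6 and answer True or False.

[###./.##./.###] V move#1: V03:+1/####/.###/.###*, V10:+1/###./###./####
[####/.###/.###] end (terminal -1, H#2); searched ###./.##./.### to 6
pass branch (H moves first from the same position):
  | [###./.##./.###] end (terminal -1, H#1); searched ###./.##./.### to 6
V moving scores +1; V passing scores +1

zugzwang(###./.##./.###, V) = False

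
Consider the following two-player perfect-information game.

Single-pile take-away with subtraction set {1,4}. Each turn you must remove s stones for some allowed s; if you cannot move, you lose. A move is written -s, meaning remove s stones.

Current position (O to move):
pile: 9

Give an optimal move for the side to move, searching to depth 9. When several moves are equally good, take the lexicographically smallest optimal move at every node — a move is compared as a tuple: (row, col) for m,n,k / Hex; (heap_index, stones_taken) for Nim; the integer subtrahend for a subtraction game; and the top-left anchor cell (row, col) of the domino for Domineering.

p1 O@[9]: -1[8]-1 -4[5]+1*
p2 X@[5]: -1[4]-1* -4[1]-1
p3 O@[4]: -1[3]-1 -4[0]+1*
p4 X@[0] terminal -1; root [9] d9

O's best at [9]: -4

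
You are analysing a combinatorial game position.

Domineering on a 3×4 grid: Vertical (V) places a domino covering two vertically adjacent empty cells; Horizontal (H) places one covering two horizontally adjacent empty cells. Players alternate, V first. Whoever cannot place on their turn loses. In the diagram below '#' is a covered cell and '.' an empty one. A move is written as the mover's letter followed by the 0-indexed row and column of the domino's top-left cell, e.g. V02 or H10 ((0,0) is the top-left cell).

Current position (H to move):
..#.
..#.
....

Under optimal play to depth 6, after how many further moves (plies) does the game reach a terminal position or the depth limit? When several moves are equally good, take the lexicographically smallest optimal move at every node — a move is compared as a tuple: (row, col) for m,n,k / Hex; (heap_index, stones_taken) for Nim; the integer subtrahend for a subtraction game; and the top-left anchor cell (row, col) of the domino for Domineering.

[..#./..#./....] H move#1: H00:-1/###./..#./...., H10:+1/..#./###./....*, H20:-1/..#./..#./##.., H21:-1/..#./..#./.##., H22:-1/..#./..#./..##
[..#./###./....] V move#2: V03:-1/..##/####/....*, V13:-1/..#./####/...#
[..##/####/....] H move#3: H00:+1/####/####/....*, H20:+1/..##/####/##.., H21:+1/..##/####/.##., H22:+1/..##/####/..##
[####/####/....] end (terminal -1, V#4); searched ..#./..#./.... to 6

PV length from [..#./..#./....]: 3 plies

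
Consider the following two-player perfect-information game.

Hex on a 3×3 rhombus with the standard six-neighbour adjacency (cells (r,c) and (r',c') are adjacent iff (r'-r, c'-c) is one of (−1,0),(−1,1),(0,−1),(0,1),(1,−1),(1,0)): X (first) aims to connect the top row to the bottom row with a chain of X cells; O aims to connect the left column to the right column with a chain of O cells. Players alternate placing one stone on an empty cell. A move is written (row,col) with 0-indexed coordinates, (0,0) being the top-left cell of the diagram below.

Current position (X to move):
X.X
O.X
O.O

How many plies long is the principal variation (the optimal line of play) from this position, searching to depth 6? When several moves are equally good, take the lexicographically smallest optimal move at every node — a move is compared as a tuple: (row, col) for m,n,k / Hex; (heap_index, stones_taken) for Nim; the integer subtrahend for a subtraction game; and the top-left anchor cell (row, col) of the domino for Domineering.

PV length from [X.X/O.X/O.O]: 1 ply

[X.X/O.X/O.O] X move#1: (0,1):-1/XXX/O.X/O.O, (1,1):-1/X.X/OXX/O.O, (2,1):+1/X.X/O.X/OXO*
[X.X/O.X/OXO] end (terminal -1, O#2); searched X.X/O.X/O.O to 6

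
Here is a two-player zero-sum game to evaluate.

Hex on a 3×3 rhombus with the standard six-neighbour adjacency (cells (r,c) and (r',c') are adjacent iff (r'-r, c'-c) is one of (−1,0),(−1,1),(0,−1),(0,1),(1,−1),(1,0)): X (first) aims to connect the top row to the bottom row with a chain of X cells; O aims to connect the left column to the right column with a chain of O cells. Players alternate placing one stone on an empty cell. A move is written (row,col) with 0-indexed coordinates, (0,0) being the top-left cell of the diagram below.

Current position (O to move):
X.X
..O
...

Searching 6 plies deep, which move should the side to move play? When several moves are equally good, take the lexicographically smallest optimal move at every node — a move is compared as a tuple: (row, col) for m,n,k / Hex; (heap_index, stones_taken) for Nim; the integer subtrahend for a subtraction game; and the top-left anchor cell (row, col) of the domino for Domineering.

O's best at [X.X/..O/...]: (1,1)

[X.X/..O/...] O move#1: (0,1):-1/XOX/..O/..., (1,0):-1/X.X/O.O/..., (1,1):+1/X.X/.OO/...*, (2,0):+1/X.X/..O/O.., (2,1):-1/X.X/..O/.O., (2,2):-1/X.X/..O/..O
[X.X/.OO/...] X move#2: (0,1):-1/XXX/.OO/...*, (1,0):-1/X.X/XOO/..., (2,0):-1/X.X/.OO/X.., (2,1):-1/X.X/.OO/.X., (2,2):-1/X.X/.OO/..X
[XXX/.OO/...] O move#3: (1,0):+1/XXX/OOO/...*, (2,0):+1/XXX/.OO/O.., (2,1):+1/XXX/.OO/.O., (2,2):+1/XXX/.OO/..O
[XXX/OOO/...] end (terminal -1, X#4); searched X.X/..O/... to 6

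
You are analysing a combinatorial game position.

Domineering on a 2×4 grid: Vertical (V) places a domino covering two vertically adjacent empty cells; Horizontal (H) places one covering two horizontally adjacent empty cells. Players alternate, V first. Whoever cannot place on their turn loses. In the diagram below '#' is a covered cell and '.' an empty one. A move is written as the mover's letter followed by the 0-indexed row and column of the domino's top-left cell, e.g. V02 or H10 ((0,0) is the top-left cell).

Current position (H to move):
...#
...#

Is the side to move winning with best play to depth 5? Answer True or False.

H winning at [...#/...#]: True

ply 1, H at ...#/...# | H00=+1→##.#/...#*; H01=+1→.###/...#; H10=+1→...#/##.#; H11=+1→...#/.###
ply 2, V at ##.#/...# | V02=-1→####/..##*
ply 3, H at ####/..## | H10=+1→####/####*
ply 4: ####/#### is terminal -1 (V); from ...#/...# depth 5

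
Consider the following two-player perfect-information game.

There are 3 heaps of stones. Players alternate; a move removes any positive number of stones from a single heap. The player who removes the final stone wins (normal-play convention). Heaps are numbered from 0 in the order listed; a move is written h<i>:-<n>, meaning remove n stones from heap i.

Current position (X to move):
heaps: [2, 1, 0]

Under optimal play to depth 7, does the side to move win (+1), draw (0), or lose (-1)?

p1 X@[(2,1,0)]: h0:-1[(1,1,0)]+1* h0:-2[(0,1,0)]-1 h1:-1[(2,0,0)]-1
p2 O@[(1,1,0)]: h0:-1[(0,1,0)]-1* h1:-1[(1,0,0)]-1
p3 X@[(0,1,0)]: h1:-1[(0,0,0)]+1*
p4 O@[(0,0,0)] terminal -1; root [(2,1,0)] d7

value((2,1,0), X) = +1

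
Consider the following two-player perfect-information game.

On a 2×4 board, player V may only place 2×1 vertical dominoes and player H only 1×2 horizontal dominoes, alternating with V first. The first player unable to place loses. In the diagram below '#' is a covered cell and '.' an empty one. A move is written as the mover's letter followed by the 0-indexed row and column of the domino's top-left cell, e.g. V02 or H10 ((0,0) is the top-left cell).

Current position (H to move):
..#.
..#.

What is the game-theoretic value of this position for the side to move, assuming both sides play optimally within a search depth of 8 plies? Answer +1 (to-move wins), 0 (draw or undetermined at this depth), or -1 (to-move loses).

value(..#./..#., H) = +1

p1 H@[..#./..#.]: H00[###./..#.]+1* H10[..#./###.]+1
p2 V@[###./..#.]: V03[####/..##]-1*
p3 H@[####/..##]: H10[####/####]+1*
p4 V@[####/####] terminal -1; root [..#./..#.] d8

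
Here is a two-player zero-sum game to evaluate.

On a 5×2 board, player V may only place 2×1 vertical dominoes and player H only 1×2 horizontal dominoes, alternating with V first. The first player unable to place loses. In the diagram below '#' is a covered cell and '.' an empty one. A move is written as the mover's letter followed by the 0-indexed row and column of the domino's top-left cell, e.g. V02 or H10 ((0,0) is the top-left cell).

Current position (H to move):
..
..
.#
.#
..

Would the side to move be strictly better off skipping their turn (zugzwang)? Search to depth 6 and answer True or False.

zugzwang(../../.#/.#/.., H) = False

ply 1, H at ../../.#/.#/.. | H00=+1→##/../.#/.#/..*; H10=+1→../##/.#/.#/..; H40=-1→../../.#/.#/##
ply 2, V at ##/../.#/.#/.. | V10=-1→##/#./##/.#/..*; V20=-1→##/../##/##/..; V30=-1→##/../.#/##/#.
ply 3, H at ##/#./##/.#/.. | H40=+1→##/#./##/.#/##*
ply 4: ##/#./##/.#/## is terminal -1 (V); from ../../.#/.#/.. depth 6
if H skipped the turn, V would face:
~ ply 1, V at ../../.#/.#/.. | V00=+1→#./#./.#/.#/..*; V01=+1→.#/.#/.#/.#/..; V10=+1→../#./##/.#/..; V20=-1→../../##/##/..; V30=-1→../../.#/##/#.
~ ply 2, H at #./#./.#/.#/.. | H40=-1→#./#./.#/.#/##*
~ ply 3, V at #./#./.#/.#/## | V01=+1→##/##/.#/.#/##*; V20=+1→#./#./##/##/##
~ ply 4: ##/##/.#/.#/## is terminal -1 (H); from ../../.#/.#/.. depth 6
compare (H): move=+1 vs pass=-1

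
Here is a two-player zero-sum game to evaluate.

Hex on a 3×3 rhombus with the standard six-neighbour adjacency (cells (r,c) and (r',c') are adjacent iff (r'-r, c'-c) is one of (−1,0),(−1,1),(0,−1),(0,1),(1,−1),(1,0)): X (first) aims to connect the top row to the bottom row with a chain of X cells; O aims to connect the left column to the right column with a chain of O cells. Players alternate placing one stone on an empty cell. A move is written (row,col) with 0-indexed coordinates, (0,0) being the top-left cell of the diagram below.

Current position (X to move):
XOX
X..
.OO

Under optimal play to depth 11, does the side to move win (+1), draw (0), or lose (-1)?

value(XOX/X../.OO, X) = +1

ply 1, X at XOX/X../.OO | (1,1)=-1→XOX/XX./.OO; (1,2)=-1→XOX/X.X/.OO; (2,0)=+1→XOX/X../XOO*
ply 2: XOX/X../XOO is terminal -1 (O); from XOX/X../.OO depth 11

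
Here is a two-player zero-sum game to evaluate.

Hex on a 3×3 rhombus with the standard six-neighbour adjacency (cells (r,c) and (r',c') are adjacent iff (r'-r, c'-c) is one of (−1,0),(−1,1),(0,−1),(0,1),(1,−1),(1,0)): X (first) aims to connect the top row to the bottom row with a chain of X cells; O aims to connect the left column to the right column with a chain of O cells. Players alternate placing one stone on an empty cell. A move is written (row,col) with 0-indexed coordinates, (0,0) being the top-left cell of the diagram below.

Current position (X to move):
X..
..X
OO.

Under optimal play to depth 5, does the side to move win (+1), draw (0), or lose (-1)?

value(X../..X/OO., X) = +1

p1 X@[X../..X/OO.]: (0,1)[XX./..X/OO.]-1 (0,2)[X.X/..X/OO.]-1 (1,0)[X../X.X/OO.]-1 (1,1)[X../.XX/OO.]-1 (2,2)[X../..X/OOX]+1*
p2 O@[X../..X/OOX]: (0,1)[XO./..X/OOX]-1* (0,2)[X.O/..X/OOX]-1 (1,0)[X../O.X/OOX]-1 (1,1)[X../.OX/OOX]-1
p3 X@[XO./..X/OOX]: (0,2)[XOX/..X/OOX]+1* (1,0)[XO./X.X/OOX]+1 (1,1)[XO./.XX/OOX]+1
p4 O@[XOX/..X/OOX] terminal -1; root [X../..X/OO.] d5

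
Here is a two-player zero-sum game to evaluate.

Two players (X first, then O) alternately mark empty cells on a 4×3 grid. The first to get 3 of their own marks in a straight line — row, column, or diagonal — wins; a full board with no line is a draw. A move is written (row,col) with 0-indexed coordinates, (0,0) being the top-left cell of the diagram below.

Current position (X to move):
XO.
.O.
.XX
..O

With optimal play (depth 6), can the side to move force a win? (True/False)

[XO./.O./.XX/..O] X move#1: (0,2):+1/XOX/.O./.XX/..O*, (1,0):+0/XO./XO./.XX/..O, (1,2):+1/XO./.OX/.XX/..O, (2,0):+1/XO./.O./XXX/..O, (3,0):+1/XO./.O./.XX/X.O, (3,1):+0/XO./.O./.XX/.XO
[XOX/.O./.XX/..O] O move#2: (1,0):-1/XOX/OO./.XX/..O*, (1,2):-1/XOX/.OO/.XX/..O, (2,0):-1/XOX/.O./OXX/..O, (3,0):-1/XOX/.O./.XX/O.O, (3,1):-1/XOX/.O./.XX/.OO
[XOX/OO./.XX/..O] X move#3: (1,2):+1/XOX/OOX/.XX/..O*, (2,0):+1/XOX/OO./XXX/..O, (3,0):-1/XOX/OO./.XX/X.O, (3,1):-1/XOX/OO./.XX/.XO
[XOX/OOX/.XX/..O] end (terminal -1, O#4); searched XO./.O./.XX/..O to 6

X winning at [XO./.O./.XX/..O]: True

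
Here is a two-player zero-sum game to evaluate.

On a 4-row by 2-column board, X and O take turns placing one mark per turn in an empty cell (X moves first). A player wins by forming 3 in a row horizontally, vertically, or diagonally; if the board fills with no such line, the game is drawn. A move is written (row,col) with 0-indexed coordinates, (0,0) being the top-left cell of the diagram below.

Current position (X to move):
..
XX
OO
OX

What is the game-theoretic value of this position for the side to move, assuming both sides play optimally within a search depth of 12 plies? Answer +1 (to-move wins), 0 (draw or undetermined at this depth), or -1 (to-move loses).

value(../XX/OO/OX, X) = 0

ply 1, X at ../XX/OO/OX | (0,0)=+0→X./XX/OO/OX*; (0,1)=+0→.X/XX/OO/OX
ply 2, O at X./XX/OO/OX | (0,1)=+0→XO/XX/OO/OX*
ply 3: XO/XX/OO/OX is terminal +0 (X); from ../XX/OO/OX depth 12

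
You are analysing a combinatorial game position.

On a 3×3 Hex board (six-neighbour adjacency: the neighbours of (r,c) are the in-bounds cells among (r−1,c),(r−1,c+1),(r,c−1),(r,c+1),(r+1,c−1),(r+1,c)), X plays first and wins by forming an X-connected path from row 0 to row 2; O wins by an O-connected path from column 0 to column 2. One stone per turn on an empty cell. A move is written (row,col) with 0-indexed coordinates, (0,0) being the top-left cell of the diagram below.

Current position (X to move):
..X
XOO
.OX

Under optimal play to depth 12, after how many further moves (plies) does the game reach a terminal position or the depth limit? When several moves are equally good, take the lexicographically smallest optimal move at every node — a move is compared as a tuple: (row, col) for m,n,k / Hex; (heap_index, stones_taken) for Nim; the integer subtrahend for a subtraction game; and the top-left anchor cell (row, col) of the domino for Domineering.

p1 X@[..X/XOO/.OX]: (0,0)[X.X/XOO/.OX]-1 (0,1)[.XX/XOO/.OX]-1 (2,0)[..X/XOO/XOX]+1*
p2 O@[..X/XOO/XOX]: (0,0)[O.X/XOO/XOX]-1* (0,1)[.OX/XOO/XOX]-1
p3 X@[O.X/XOO/XOX]: (0,1)[OXX/XOO/XOX]+1*
p4 O@[OXX/XOO/XOX] terminal -1; root [..X/XOO/.OX] d12

PV length from [..X/XOO/.OX]: 3 plies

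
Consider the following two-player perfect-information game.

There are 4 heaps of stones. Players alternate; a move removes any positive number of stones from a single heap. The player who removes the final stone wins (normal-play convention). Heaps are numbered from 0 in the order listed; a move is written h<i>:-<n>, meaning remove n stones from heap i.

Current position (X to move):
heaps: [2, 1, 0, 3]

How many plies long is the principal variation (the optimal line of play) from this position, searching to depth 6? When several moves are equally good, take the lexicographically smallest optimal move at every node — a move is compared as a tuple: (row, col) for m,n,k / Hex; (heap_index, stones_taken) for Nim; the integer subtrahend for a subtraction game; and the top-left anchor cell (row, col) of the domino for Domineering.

p1 X@[(2,1,0,3)]: h0:-1[(1,1,0,3)]-1* h0:-2[(0,1,0,3)]-1 h1:-1[(2,0,0,3)]-1 h3:-1[(2,1,0,2)]-1 h3:-2[(2,1,0,1)]-1 h3:-3[(2,1,0,0)]-1
p2 O@[(1,1,0,3)]: h0:-1[(0,1,0,3)]-1 h1:-1[(1,0,0,3)]-1 h3:-1[(1,1,0,2)]-1 h3:-2[(1,1,0,1)]-1 h3:-3[(1,1,0,0)]+1*
p3 X@[(1,1,0,0)]: h0:-1[(0,1,0,0)]-1* h1:-1[(1,0,0,0)]-1
p4 O@[(0,1,0,0)]: h1:-1[(0,0,0,0)]+1*
p5 X@[(0,0,0,0)] terminal -1; root [(2,1,0,3)] d6

PV length from [(2,1,0,3)]: 4 plies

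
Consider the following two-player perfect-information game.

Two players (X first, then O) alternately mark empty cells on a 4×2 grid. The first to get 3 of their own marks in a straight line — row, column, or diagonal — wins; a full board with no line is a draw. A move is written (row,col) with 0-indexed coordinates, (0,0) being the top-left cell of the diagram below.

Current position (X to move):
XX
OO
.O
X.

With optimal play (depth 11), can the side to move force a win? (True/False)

p1 X@[XX/OO/.O/X.]: (2,0)[XX/OO/XO/X.]-1 (3,1)[XX/OO/.O/XX]+0*
p2 O@[XX/OO/.O/XX]: (2,0)[XX/OO/OO/XX]+0*
p3 X@[XX/OO/OO/XX] terminal +0; root [XX/OO/.O/X.] d11

X winning at [XX/OO/.O/X.]: False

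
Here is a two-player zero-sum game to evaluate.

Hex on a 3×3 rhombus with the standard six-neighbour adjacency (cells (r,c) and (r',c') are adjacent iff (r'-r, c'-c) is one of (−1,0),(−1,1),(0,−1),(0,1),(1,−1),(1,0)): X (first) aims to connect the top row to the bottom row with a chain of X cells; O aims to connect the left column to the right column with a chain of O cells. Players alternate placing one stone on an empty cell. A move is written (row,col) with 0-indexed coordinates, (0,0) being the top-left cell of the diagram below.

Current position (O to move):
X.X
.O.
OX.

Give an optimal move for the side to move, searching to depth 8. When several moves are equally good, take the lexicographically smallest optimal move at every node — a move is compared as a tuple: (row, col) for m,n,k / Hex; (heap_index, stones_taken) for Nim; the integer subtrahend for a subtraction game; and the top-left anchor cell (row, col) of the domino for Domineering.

O's best at [X.X/.O./OX.]: (1,2)

[X.X/.O./OX.] O move#1: (0,1):-1/XOX/.O./OX., (1,0):-1/X.X/OO./OX., (1,2):+1/X.X/.OO/OX.*, (2,2):-1/X.X/.O./OXO
[X.X/.OO/OX.] end (terminal -1, X#2); searched X.X/.O./OX. to 8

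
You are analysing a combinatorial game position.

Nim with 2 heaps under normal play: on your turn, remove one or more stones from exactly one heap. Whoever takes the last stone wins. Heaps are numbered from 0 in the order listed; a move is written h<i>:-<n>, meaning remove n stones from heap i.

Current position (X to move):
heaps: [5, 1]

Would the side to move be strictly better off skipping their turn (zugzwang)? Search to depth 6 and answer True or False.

zugzwang((5,1), X) = False

[(5,1)] X move#1: h0:-1:-1/(4,1), h0:-2:-1/(3,1), h0:-3:-1/(2,1), h0:-4:+1/(1,1)*, h0:-5:-1/(0,1), h1:-1:-1/(5,0)
[(1,1)] O move#2: h0:-1:-1/(0,1)*, h1:-1:-1/(1,0)
[(0,1)] X move#3: h1:-1:+1/(0,0)*
[(0,0)] end (terminal -1, O#4); searched (5,1) to 6
suppose X passes — search the same position with O to move:
pass> [(5,1)] O move#1: h0:-1:-1/(4,1), h0:-2:-1/(3,1), h0:-3:-1/(2,1), h0:-4:+1/(1,1)*, h0:-5:-1/(0,1), h1:-1:-1/(5,0)
pass> [(1,1)] X move#2: h0:-1:-1/(0,1)*, h1:-1:-1/(1,0)
pass> [(0,1)] O move#3: h1:-1:+1/(0,0)*
pass> [(0,0)] end (terminal -1, X#4); searched (5,1) to 6
for X: play +1, pass -1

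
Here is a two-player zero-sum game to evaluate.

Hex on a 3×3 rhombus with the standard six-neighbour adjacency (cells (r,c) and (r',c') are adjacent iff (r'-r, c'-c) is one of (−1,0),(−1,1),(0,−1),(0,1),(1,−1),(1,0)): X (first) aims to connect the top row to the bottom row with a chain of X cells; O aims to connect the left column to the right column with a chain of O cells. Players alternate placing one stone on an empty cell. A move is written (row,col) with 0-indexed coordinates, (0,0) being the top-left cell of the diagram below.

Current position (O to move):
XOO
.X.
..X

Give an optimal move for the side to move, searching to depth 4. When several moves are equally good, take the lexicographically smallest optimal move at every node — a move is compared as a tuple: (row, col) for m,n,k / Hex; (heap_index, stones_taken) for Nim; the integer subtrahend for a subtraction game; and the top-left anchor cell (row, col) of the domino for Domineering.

p1 O@[XOO/.X./..X]: (1,0)[XOO/OX./..X]+1* (1,2)[XOO/.XO/..X]-1 (2,0)[XOO/.X./O.X]-1 (2,1)[XOO/.X./.OX]-1
p2 X@[XOO/OX./..X] terminal -1; root [XOO/.X./..X] d4

O's best at [XOO/.X./..X]: (1,0)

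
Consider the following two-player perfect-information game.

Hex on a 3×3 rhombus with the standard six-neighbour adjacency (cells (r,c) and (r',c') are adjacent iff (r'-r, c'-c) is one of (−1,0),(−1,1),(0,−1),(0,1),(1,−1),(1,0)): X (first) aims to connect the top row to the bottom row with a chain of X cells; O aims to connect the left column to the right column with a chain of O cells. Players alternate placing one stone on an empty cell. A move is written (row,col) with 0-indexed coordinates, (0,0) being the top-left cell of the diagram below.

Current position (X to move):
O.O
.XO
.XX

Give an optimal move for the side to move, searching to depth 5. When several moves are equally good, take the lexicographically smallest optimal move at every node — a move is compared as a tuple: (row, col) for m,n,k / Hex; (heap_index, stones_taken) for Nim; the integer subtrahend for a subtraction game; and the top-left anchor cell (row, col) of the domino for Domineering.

X's best at [O.O/.XO/.XX]: (0,1)

[O.O/.XO/.XX] X move#1: (0,1):+1/OXO/.XO/.XX*, (1,0):-1/O.O/XXO/.XX, (2,0):-1/O.O/.XO/XXX
[OXO/.XO/.XX] end (terminal -1, O#2); searched O.O/.XO/.XX to 5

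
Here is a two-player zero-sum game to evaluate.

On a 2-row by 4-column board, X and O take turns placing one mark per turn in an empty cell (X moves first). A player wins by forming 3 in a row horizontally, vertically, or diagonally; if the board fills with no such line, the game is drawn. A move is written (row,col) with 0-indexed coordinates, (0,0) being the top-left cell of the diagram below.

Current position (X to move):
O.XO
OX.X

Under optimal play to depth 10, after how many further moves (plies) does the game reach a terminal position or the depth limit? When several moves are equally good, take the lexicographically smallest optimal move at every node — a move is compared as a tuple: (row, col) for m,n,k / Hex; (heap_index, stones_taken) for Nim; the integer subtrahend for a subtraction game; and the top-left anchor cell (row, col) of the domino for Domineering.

p1 X@[O.XO/OX.X]: (0,1)[OXXO/OX.X]+0 (1,2)[O.XO/OXXX]+1*
p2 O@[O.XO/OXXX] terminal -1; root [O.XO/OX.X] d10

PV length from [O.XO/OX.X]: 1 ply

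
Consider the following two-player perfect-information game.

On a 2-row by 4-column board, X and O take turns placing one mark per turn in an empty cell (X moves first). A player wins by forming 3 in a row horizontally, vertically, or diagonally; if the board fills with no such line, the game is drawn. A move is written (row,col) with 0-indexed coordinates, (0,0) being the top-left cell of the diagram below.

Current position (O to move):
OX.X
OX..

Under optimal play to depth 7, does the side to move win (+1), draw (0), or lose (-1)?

value(OX.X/OX.., O) = 0

p1 O@[OX.X/OX..]: (0,2)[OXOX/OX..]+0* (1,2)[OX.X/OXO.]-1 (1,3)[OX.X/OX.O]-1
p2 X@[OXOX/OX..]: (1,2)[OXOX/OXX.]+0* (1,3)[OXOX/OX.X]+0
p3 O@[OXOX/OXX.]: (1,3)[OXOX/OXXO]+0*
p4 X@[OXOX/OXXO] terminal +0; root [OX.X/OX..] d7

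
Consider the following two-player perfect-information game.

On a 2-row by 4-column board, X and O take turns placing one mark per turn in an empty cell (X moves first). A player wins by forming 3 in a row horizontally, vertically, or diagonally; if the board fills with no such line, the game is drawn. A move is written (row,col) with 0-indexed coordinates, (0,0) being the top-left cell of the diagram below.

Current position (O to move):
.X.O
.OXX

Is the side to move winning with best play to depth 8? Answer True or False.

O winning at [.X.O/.OXX]: False

ply 1, O at .X.O/.OXX | (0,0)=+0→OX.O/.OXX*; (0,2)=+0→.XOO/.OXX; (1,0)=+0→.X.O/OOXX
ply 2, X at OX.O/.OXX | (0,2)=+0→OXXO/.OXX*; (1,0)=+0→OX.O/XOXX
ply 3, O at OXXO/.OXX | (1,0)=+0→OXXO/OOXX*
ply 4: OXXO/OOXX is terminal +0 (X); from .X.O/.OXX depth 8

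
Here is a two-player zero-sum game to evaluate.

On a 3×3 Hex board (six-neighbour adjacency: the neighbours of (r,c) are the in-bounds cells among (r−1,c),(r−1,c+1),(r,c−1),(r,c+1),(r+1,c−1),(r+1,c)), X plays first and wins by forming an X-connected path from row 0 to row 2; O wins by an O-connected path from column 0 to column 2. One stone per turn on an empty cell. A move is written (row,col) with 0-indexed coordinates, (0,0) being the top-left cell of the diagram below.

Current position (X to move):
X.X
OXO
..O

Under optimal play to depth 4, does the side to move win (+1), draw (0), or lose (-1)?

value(X.X/OXO/..O, X) = +1

[X.X/OXO/..O] X move#1: (0,1):+1/XXX/OXO/..O*, (2,0):+1/X.X/OXO/X.O, (2,1):+1/X.X/OXO/.XO
[XXX/OXO/..O] O move#2: (2,0):-1/XXX/OXO/O.O*, (2,1):-1/XXX/OXO/.OO
[XXX/OXO/O.O] X move#3: (2,1):+1/XXX/OXO/OXO*
[XXX/OXO/OXO] end (terminal -1, O#4); searched X.X/OXO/..O to 4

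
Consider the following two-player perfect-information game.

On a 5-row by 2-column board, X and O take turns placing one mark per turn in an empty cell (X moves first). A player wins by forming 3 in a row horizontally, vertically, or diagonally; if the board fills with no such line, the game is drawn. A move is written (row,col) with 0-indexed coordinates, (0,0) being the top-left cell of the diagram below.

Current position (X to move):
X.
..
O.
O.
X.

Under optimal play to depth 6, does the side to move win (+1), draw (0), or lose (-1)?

ply 1, X at X./../O./O./X. | (0,1)=-1→XX/../O./O./X.; (1,0)=+0→X./X./O./O./X.*; (1,1)=-1→X./.X/O./O./X.; (2,1)=-1→X./../OX/O./X.; (3,1)=-1→X./../O./OX/X.; (4,1)=-1→X./../O./O./XX
ply 2, O at X./X./O./O./X. | (0,1)=+0→XO/X./O./O./X.*; (1,1)=+0→X./XO/O./O./X.; (2,1)=+0→X./X./OO/O./X.; (3,1)=+0→X./X./O./OO/X.; (4,1)=+0→X./X./O./O./XO
ply 3, X at XO/X./O./O./X. | (1,1)=+0→XO/XX/O./O./X.*; (2,1)=+0→XO/X./OX/O./X.; (3,1)=+0→XO/X./O./OX/X.; (4,1)=+0→XO/X./O./O./XX
ply 4, O at XO/XX/O./O./X. | (2,1)=+0→XO/XX/OO/O./X.*; (3,1)=+0→XO/XX/O./OO/X.; (4,1)=+0→XO/XX/O./O./XO
ply 5, X at XO/XX/OO/O./X. | (3,1)=+0→XO/XX/OO/OX/X.*; (4,1)=+0→XO/XX/OO/O./XX
ply 6, O at XO/XX/OO/OX/X. | (4,1)=+0→XO/XX/OO/OX/XO*
ply 7: XO/XX/OO/OX/XO is terminal +0 (X); from X./../O./O./X. depth 6

value(X./../O./O./X., X) = 0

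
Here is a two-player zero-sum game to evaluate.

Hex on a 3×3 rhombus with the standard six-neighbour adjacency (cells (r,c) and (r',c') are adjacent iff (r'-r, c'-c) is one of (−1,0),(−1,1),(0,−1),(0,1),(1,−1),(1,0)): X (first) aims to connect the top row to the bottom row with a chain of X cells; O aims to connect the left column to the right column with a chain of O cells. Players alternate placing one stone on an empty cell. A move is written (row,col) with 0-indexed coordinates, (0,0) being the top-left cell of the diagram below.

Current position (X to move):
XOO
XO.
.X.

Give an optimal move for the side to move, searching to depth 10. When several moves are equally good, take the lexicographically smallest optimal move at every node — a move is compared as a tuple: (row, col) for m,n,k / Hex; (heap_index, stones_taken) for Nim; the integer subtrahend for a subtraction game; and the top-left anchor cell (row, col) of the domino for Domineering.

X's best at [XOO/XO./.X.]: (2,0)

p1 X@[XOO/XO./.X.]: (1,2)[XOO/XOX/.X.]-1 (2,0)[XOO/XO./XX.]+1* (2,2)[XOO/XO./.XX]-1
p2 O@[XOO/XO./XX.] terminal -1; root [XOO/XO./.X.] d10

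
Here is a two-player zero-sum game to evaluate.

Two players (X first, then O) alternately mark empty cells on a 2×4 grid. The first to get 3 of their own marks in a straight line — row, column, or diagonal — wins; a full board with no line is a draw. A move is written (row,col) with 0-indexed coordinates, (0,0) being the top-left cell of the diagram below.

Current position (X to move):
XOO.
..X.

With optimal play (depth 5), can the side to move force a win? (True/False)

X winning at [XOO./..X.]: False

p1 X@[XOO./..X.]: (0,3)[XOOX/..X.]+0* (1,0)[XOO./X.X.]-1 (1,1)[XOO./.XX.]-1 (1,3)[XOO./..XX]-1
p2 O@[XOOX/..X.]: (1,0)[XOOX/O.X.]+0* (1,1)[XOOX/.OX.]+0 (1,3)[XOOX/..XO]+0
p3 X@[XOOX/O.X.]: (1,1)[XOOX/OXX.]+0* (1,3)[XOOX/O.XX]+0
p4 O@[XOOX/OXX.]: (1,3)[XOOX/OXXO]+0*
p5 X@[XOOX/OXXO] terminal +0; root [XOO./..X.] d5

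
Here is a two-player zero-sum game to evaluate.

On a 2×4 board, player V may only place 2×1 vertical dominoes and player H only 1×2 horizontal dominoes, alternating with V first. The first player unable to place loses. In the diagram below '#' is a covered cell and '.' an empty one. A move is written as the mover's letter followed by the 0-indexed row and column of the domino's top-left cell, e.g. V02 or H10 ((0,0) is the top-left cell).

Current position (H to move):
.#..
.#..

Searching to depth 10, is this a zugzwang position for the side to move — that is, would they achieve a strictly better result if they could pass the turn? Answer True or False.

zugzwang(.#../.#.., H) = False

p1 H@[.#../.#..]: H02[.###/.#..]+1* H12[.#../.###]+1
p2 V@[.###/.#..]: V00[####/##..]-1*
p3 H@[####/##..]: H12[####/####]+1*
p4 V@[####/####] terminal -1; root [.#../.#..] d10
suppose H passes — search the same position with V to move:
pass> p1 V@[.#../.#..]: V00[##../##..]-1 V02[.##./.##.]+1* V03[.#.#/.#.#]+1
pass> p2 H@[.##./.##.] terminal -1; root [.#../.#..] d10
for H: play +1, pass -1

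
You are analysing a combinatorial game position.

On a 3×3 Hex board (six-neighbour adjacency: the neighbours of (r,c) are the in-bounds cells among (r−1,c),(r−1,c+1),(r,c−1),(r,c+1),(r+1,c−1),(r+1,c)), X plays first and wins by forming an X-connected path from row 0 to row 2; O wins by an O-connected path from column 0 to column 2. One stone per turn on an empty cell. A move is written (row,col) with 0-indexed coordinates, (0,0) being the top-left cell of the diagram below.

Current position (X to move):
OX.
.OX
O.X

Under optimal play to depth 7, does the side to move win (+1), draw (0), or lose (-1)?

p1 X@[OX./.OX/O.X]: (0,2)[OXX/.OX/O.X]+1* (1,0)[OX./XOX/O.X]-1 (2,1)[OX./.OX/OXX]-1
p2 O@[OXX/.OX/O.X] terminal -1; root [OX./.OX/O.X] d7

value(OX./.OX/O.X, X) = +1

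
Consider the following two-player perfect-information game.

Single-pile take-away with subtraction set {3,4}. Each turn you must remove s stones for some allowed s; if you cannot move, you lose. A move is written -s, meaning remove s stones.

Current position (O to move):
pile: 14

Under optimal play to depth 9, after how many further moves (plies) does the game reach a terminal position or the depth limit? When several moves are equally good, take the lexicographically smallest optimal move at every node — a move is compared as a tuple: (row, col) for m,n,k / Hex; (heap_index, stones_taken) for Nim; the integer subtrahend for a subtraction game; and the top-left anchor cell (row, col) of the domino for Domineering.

PV length from [14]: 4 plies

p1 O@[14]: -3[11]-1* -4[10]-1
p2 X@[11]: -3[8]+1* -4[7]+1
p3 O@[8]: -3[5]-1* -4[4]-1
p4 X@[5]: -3[2]+1* -4[1]+1
p5 O@[2] terminal -1; root [14] d9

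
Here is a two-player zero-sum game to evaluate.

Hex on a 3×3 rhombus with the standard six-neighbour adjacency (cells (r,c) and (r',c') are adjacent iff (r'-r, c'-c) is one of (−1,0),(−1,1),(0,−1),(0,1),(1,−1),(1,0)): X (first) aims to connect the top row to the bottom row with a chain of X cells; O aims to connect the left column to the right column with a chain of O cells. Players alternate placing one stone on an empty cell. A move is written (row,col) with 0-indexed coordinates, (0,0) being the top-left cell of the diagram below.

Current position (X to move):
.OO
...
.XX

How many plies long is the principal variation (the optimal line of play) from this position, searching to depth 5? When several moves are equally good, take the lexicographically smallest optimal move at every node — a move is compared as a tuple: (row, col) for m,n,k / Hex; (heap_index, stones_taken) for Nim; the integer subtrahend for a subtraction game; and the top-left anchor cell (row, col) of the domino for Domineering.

[.OO/.../.XX] X move#1: (0,0):-1/XOO/.../.XX*, (1,0):-1/.OO/X../.XX, (1,1):-1/.OO/.X./.XX, (1,2):-1/.OO/..X/.XX, (2,0):-1/.OO/.../XXX
[XOO/.../.XX] O move#2: (1,0):+1/XOO/O../.XX*, (1,1):+1/XOO/.O./.XX, (1,2):-1/XOO/..O/.XX, (2,0):+1/XOO/.../OXX
[XOO/O../.XX] end (terminal -1, X#3); searched .OO/.../.XX to 5

PV length from [.OO/.../.XX]: 2 plies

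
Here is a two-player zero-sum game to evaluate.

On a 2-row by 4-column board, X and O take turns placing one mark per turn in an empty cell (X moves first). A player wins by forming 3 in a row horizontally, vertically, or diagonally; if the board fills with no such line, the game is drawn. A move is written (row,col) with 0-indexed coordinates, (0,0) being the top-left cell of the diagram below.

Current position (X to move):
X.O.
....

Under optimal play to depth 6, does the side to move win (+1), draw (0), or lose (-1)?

value(X.O./...., X) = 0

p1 X@[X.O./....]: (0,1)[XXO./....]+0* (0,3)[X.OX/....]+0 (1,0)[X.O./X...]+0 (1,1)[X.O./.X..]+0 (1,2)[X.O./..X.]+0 (1,3)[X.O./...X]+0
p2 O@[XXO./....]: (0,3)[XXOO/....]+0* (1,0)[XXO./O...]+0 (1,1)[XXO./.O..]+0 (1,2)[XXO./..O.]+0 (1,3)[XXO./...O]+0
p3 X@[XXOO/....]: (1,0)[XXOO/X...]+0* (1,1)[XXOO/.X..]+0 (1,2)[XXOO/..X.]+0 (1,3)[XXOO/...X]+0
p4 O@[XXOO/X...]: (1,1)[XXOO/XO..]+0* (1,2)[XXOO/X.O.]+0 (1,3)[XXOO/X..O]+0
p5 X@[XXOO/XO..]: (1,2)[XXOO/XOX.]+0* (1,3)[XXOO/XO.X]+0
p6 O@[XXOO/XOX.]: (1,3)[XXOO/XOXO]+0*
p7 X@[XXOO/XOXO] terminal +0; root [X.O./....] d6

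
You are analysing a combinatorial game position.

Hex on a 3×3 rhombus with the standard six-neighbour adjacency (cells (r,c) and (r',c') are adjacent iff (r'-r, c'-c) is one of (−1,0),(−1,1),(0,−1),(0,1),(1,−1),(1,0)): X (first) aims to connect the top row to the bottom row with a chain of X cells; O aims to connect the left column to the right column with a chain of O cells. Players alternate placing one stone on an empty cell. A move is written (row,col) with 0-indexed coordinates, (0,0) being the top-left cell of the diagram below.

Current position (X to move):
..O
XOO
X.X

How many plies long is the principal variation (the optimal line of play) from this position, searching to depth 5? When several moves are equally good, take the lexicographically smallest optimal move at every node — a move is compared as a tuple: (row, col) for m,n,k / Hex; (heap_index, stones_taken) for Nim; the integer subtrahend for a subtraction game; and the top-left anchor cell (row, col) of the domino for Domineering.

PV length from [..O/XOO/X.X]: 1 ply

p1 X@[..O/XOO/X.X]: (0,0)[X.O/XOO/X.X]+1* (0,1)[.XO/XOO/X.X]+1 (2,1)[..O/XOO/XXX]+1
p2 O@[X.O/XOO/X.X] terminal -1; root [..O/XOO/X.X] d5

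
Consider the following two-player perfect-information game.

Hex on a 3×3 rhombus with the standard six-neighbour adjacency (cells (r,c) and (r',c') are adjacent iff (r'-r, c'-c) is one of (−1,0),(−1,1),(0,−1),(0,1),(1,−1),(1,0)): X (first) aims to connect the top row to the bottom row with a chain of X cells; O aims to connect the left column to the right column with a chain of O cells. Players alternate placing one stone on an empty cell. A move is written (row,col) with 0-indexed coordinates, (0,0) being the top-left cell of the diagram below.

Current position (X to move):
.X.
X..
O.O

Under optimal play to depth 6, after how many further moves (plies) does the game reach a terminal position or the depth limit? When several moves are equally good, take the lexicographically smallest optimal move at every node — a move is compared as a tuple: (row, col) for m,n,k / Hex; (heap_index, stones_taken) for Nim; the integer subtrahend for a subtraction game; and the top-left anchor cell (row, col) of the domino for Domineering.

[.X./X../O.O] X move#1: (0,0):-1/XX./X../O.O*, (0,2):-1/.XX/X../O.O, (1,1):-1/.X./XX./O.O, (1,2):-1/.X./X.X/O.O, (2,1):-1/.X./X../OXO
[XX./X../O.O] O move#2: (0,2):+1/XXO/X../O.O*, (1,1):+1/XX./XO./O.O, (1,2):+1/XX./X.O/O.O, (2,1):+1/XX./X../OOO
[XXO/X../O.O] X move#3: (1,1):-1/XXO/XX./O.O*, (1,2):-1/XXO/X.X/O.O, (2,1):-1/XXO/X../OXO
[XXO/XX./O.O] O move#4: (1,2):-1/XXO/XXO/O.O, (2,1):+1/XXO/XX./OOO*
[XXO/XX./OOO] end (terminal -1, X#5); searched .X./X../O.O to 6

PV length from [.X./X../O.O]: 4 plies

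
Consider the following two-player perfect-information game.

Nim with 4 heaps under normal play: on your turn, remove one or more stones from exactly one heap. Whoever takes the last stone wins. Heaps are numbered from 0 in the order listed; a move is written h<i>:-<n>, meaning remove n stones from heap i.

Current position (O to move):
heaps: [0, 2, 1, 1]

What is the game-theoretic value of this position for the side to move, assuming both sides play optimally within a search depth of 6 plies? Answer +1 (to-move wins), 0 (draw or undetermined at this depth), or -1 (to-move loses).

value((0,2,1,1), O) = +1

[(0,2,1,1)] O move#1: h1:-1:-1/(0,1,1,1), h1:-2:+1/(0,0,1,1)*, h2:-1:-1/(0,2,0,1), h3:-1:-1/(0,2,1,0)
[(0,0,1,1)] X move#2: h2:-1:-1/(0,0,0,1)*, h3:-1:-1/(0,0,1,0)
[(0,0,0,1)] O move#3: h3:-1:+1/(0,0,0,0)*
[(0,0,0,0)] end (terminal -1, X#4); searched (0,2,1,1) to 6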